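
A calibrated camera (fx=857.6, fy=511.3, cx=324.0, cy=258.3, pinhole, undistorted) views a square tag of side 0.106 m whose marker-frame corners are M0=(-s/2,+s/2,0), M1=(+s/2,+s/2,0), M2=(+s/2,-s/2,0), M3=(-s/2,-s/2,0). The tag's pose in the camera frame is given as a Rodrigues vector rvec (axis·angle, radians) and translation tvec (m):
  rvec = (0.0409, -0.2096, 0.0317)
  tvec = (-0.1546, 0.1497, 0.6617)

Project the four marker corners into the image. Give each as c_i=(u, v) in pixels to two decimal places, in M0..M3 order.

Intrinsics K: fx=857.6, fy=511.3, cx=324.0, cy=258.3
Marker side s = 0.106 m; corners in marker frame (Z=0):
  M0 = (-0.0530, +0.0530, 0)
  M1 = (+0.0530, +0.0530, 0)
  M2 = (+0.0530, -0.0530, 0)
  M3 = (-0.0530, -0.0530, 0)
rvec = (0.0409, -0.2096, 0.0317), |rvec| = θ = 0.21589 rad = 12.370°
Rodrigues: sinθ=0.21422, 1−cosθ=0.02321; R = I + sinθ·[k]× + (1−cosθ)·[k]×²:
    [+0.97762 -0.03572 -0.20733]
    [+0.02718 +0.99867 -0.04389]
    [+0.20862 +0.03727 +0.97729]
t = (-0.1546, 0.1497, 0.6617) m
M0: Pc = R·M0+t = (-0.20831, +0.20119, +0.65262); u = 857.6·(-0.20831)/0.65262 + 324.0 = 50.2655, v = 511.3·(+0.20119)/0.65262 + 258.3 = 415.9230
M1: Pc = R·M1+t = (-0.10468, +0.20407, +0.67473); u = 857.6·(-0.10468)/0.67473 + 324.0 = 190.9499, v = 511.3·(+0.20407)/0.67473 + 258.3 = 412.9406
M2: Pc = R·M2+t = (-0.10089, +0.09821, +0.67078); u = 857.6·(-0.10089)/0.67078 + 324.0 = 195.0076, v = 511.3·(+0.09821)/0.67078 + 258.3 = 333.1612
M3: Pc = R·M3+t = (-0.20452, +0.09533, +0.64867); u = 857.6·(-0.20452)/0.64867 + 324.0 = 53.6046, v = 511.3·(+0.09533)/0.64867 + 258.3 = 333.4420

c0=(50.27, 415.92) c1=(190.95, 412.94) c2=(195.01, 333.16) c3=(53.60, 333.44)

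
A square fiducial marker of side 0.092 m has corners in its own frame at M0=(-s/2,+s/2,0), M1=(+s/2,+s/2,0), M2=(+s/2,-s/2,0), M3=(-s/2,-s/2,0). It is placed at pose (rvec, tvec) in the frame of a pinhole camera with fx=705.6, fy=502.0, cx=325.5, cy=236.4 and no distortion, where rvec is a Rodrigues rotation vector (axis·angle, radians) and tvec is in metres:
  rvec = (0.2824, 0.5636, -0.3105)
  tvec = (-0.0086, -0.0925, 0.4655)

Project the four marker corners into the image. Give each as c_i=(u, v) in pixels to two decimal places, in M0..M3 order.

Intrinsics K: fx=705.6, fy=502.0, cx=325.5, cy=236.4
Marker side s = 0.092 m; corners in marker frame (Z=0):
  M0 = (-0.0460, +0.0460, 0)
  M1 = (+0.0460, +0.0460, 0)
  M2 = (+0.0460, -0.0460, 0)
  M3 = (-0.0460, -0.0460, 0)
rvec = (0.2824, 0.5636, -0.3105), |rvec| = θ = 0.70271 rad = 40.262°
Rodrigues: sinθ=0.64629, 1−cosθ=0.23691; R = I + sinθ·[k]× + (1−cosθ)·[k]×²:
    [+0.80135 +0.36193 +0.47628]
    [-0.20921 +0.91549 -0.34368]
    [-0.56042 +0.17577 +0.80935]
t = (-0.0086, -0.0925, 0.4655) m
M0: Pc = R·M0+t = (-0.02881, -0.04076, +0.49936); u = 705.6·(-0.02881)/0.49936 + 325.5 = 284.7866, v = 502.0·(-0.04076)/0.49936 + 236.4 = 195.4209
M1: Pc = R·M1+t = (+0.04491, -0.06001, +0.44781); u = 705.6·(+0.04491)/0.44781 + 325.5 = 396.2653, v = 502.0·(-0.06001)/0.44781 + 236.4 = 169.1261
M2: Pc = R·M2+t = (+0.01161, -0.14424, +0.43164); u = 705.6·(+0.01161)/0.43164 + 325.5 = 344.4848, v = 502.0·(-0.14424)/0.43164 + 236.4 = 68.6509
M3: Pc = R·M3+t = (-0.06211, -0.12499, +0.48319); u = 705.6·(-0.06211)/0.48319 + 325.5 = 234.8004, v = 502.0·(-0.12499)/0.48319 + 236.4 = 106.5467

c0=(284.79, 195.42) c1=(396.27, 169.13) c2=(344.48, 68.65) c3=(234.80, 106.55)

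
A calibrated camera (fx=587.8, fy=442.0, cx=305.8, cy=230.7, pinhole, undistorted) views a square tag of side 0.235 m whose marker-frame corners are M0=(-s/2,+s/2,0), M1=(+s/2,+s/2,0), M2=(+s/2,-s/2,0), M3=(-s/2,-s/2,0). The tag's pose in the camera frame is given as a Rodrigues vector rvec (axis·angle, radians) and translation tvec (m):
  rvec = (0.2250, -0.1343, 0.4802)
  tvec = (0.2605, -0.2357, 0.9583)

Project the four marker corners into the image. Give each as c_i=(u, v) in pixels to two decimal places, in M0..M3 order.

c0=(368.26, 144.83) c1=(486.89, 194.32) c2=(562.96, 99.14) c3=(442.30, 42.92)

Intrinsics K: fx=587.8, fy=442.0, cx=305.8, cy=230.7
Marker side s = 0.235 m; corners in marker frame (Z=0):
  M0 = (-0.1175, +0.1175, 0)
  M1 = (+0.1175, +0.1175, 0)
  M2 = (+0.1175, -0.1175, 0)
  M3 = (-0.1175, -0.1175, 0)
rvec = (0.2250, -0.1343, 0.4802), |rvec| = θ = 0.54704 rad = 31.343°
Rodrigues: sinθ=0.52016, 1−cosθ=0.14593; R = I + sinθ·[k]× + (1−cosθ)·[k]×²:
    [+0.87876 -0.47134 -0.07501]
    [+0.44187 +0.86286 -0.24539]
    [+0.18039 +0.18250 +0.96652]
t = (0.2605, -0.2357, 0.9583) m
M0: Pc = R·M0+t = (+0.10186, -0.18623, +0.95855); u = 587.8·(+0.10186)/0.95855 + 305.8 = 368.2648, v = 442.0·(-0.18623)/0.95855 + 230.7 = 144.8252
M1: Pc = R·M1+t = (+0.30837, -0.08239, +1.00094); u = 587.8·(+0.30837)/1.00094 + 305.8 = 486.8905, v = 442.0·(-0.08239)/1.00094 + 230.7 = 194.3161
M2: Pc = R·M2+t = (+0.41914, -0.28517, +0.95805); u = 587.8·(+0.41914)/0.95805 + 305.8 = 562.9553, v = 442.0·(-0.28517)/0.95805 + 230.7 = 99.1376
M3: Pc = R·M3+t = (+0.21263, -0.38901, +0.91566); u = 587.8·(+0.21263)/0.91566 + 305.8 = 442.2951, v = 442.0·(-0.38901)/0.91566 + 230.7 = 42.9223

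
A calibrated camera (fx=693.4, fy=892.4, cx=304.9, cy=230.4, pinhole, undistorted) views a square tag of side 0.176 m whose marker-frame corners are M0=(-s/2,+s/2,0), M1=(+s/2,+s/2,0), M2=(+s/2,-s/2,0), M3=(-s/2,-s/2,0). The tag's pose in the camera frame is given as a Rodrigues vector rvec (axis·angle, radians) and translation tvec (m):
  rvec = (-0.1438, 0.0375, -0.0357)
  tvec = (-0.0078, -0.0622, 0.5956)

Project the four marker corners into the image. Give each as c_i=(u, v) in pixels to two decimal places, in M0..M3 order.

c0=(195.10, 273.35) c1=(404.12, 263.44) c2=(393.34, 5.38) c3=(193.09, 17.46)

Intrinsics K: fx=693.4, fy=892.4, cx=304.9, cy=230.4
Marker side s = 0.176 m; corners in marker frame (Z=0):
  M0 = (-0.0880, +0.0880, 0)
  M1 = (+0.0880, +0.0880, 0)
  M2 = (+0.0880, -0.0880, 0)
  M3 = (-0.0880, -0.0880, 0)
rvec = (-0.1438, 0.0375, -0.0357), |rvec| = θ = 0.15284 rad = 8.757°
Rodrigues: sinθ=0.15224, 1−cosθ=0.01166; R = I + sinθ·[k]× + (1−cosθ)·[k]×²:
    [+0.99866 +0.03287 +0.03992]
    [-0.03825 +0.98904 +0.14257]
    [-0.03479 -0.14391 +0.98898]
t = (-0.0078, -0.0622, 0.5956) m
M0: Pc = R·M0+t = (-0.09279, +0.02820, +0.58600); u = 693.4·(-0.09279)/0.58600 + 304.9 = 195.1037, v = 892.4·(+0.02820)/0.58600 + 230.4 = 273.3483
M1: Pc = R·M1+t = (+0.08297, +0.02147, +0.57987); u = 693.4·(+0.08297)/0.57987 + 304.9 = 404.1194, v = 892.4·(+0.02147)/0.57987 + 230.4 = 263.4410
M2: Pc = R·M2+t = (+0.07719, -0.15260, +0.60520); u = 693.4·(+0.07719)/0.60520 + 304.9 = 393.3388, v = 892.4·(-0.15260)/0.60520 + 230.4 = 5.3808
M3: Pc = R·M3+t = (-0.09857, -0.14587, +0.61133); u = 693.4·(-0.09857)/0.61133 + 304.9 = 193.0909, v = 892.4·(-0.14587)/0.61133 + 230.4 = 17.4625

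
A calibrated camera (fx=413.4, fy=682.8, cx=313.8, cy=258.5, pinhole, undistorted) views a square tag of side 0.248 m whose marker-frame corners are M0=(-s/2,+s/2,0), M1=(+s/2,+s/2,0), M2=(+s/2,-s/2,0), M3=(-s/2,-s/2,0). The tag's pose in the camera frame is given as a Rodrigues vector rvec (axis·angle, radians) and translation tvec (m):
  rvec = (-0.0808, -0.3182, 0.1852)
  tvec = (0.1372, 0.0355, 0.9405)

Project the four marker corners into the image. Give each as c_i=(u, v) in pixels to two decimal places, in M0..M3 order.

Intrinsics K: fx=413.4, fy=682.8, cx=313.8, cy=258.5
Marker side s = 0.248 m; corners in marker frame (Z=0):
  M0 = (-0.1240, +0.1240, 0)
  M1 = (+0.1240, +0.1240, 0)
  M2 = (+0.1240, -0.1240, 0)
  M3 = (-0.1240, -0.1240, 0)
rvec = (-0.0808, -0.3182, 0.1852), |rvec| = θ = 0.37693 rad = 21.597°
Rodrigues: sinθ=0.36807, 1−cosθ=0.07020; R = I + sinθ·[k]× + (1−cosθ)·[k]×²:
    [+0.93302 -0.16814 -0.31811]
    [+0.19355 +0.97983 +0.04978]
    [+0.30332 -0.10802 +0.94675]
t = (0.1372, 0.0355, 0.9405) m
M0: Pc = R·M0+t = (+0.00066, +0.13300, +0.88949); u = 413.4·(+0.00066)/0.88949 + 313.8 = 314.1047, v = 682.8·(+0.13300)/0.88949 + 258.5 = 360.5933
M1: Pc = R·M1+t = (+0.23205, +0.18100, +0.96472); u = 413.4·(+0.23205)/0.96472 + 313.8 = 413.2358, v = 682.8·(+0.18100)/0.96472 + 258.5 = 386.6057
M2: Pc = R·M2+t = (+0.27374, -0.06200, +0.99151); u = 413.4·(+0.27374)/0.99151 + 313.8 = 427.9354, v = 682.8·(-0.06200)/0.99151 + 258.5 = 215.8049
M3: Pc = R·M3+t = (+0.04235, -0.11000, +0.91628); u = 413.4·(+0.04235)/0.91628 + 313.8 = 332.9092, v = 682.8·(-0.11000)/0.91628 + 258.5 = 176.5306

c0=(314.10, 360.59) c1=(413.24, 386.61) c2=(427.94, 215.80) c3=(332.91, 176.53)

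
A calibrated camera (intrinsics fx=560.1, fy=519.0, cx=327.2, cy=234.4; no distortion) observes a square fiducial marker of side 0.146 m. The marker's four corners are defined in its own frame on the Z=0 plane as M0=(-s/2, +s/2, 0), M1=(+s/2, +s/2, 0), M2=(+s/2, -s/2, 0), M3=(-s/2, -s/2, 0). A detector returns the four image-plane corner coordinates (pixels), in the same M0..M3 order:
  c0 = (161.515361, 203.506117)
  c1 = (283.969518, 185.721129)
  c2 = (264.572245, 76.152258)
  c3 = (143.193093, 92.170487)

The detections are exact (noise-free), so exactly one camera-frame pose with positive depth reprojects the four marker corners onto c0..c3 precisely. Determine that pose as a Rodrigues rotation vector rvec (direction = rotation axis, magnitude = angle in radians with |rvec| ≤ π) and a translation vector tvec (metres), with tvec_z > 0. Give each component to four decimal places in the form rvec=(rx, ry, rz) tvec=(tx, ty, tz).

rvec=(-0.0559, -0.0614, -0.1639) tvec=(-0.1357, -0.1230, 0.6695)

Intrinsics K: fx=560.1, fy=519.0, cx=327.2, cy=234.4
Marker side s = 0.146 m; corners in marker frame (Z=0):
  M0 = (-0.0730, +0.0730, 0)
  M1 = (+0.0730, +0.0730, 0)
  M2 = (+0.0730, -0.0730, 0)
  M3 = (-0.0730, -0.0730, 0)
Detected image corners:
  c0 = (161.515361, 203.506117) px
  c1 = (283.969518, 185.721129) px
  c2 = (264.572245, 76.152258) px
  c3 = (143.193093, 92.170487) px
Planar DLT: solve 8×8 A·h = b for H (H[2,2]=1):
  H  [+855.92949 +113.08627 +213.69663]
  H  [-102.07136 +745.94772 +139.02245]
  H  [+0.09800 -0.07555 +1.00000]
B = K⁻¹H; ‖b₁‖=1.493743, ‖b₂‖=1.493743; λ = 2/(‖b₁‖+‖b₂‖) = 0.669459, sign → tz>0 ⇒ λ=+0.669459
r₁ = λ·B[:,0] = (+0.98472,-0.16129,+0.06561); r₂ = λ·B[:,1] = (+0.16471,+0.98504,-0.05058)
r₃ = r₁×r₂ = (-0.05647,+0.06061,+0.99656); SVD([r₁ r₂ r₃]) → R = UVᵀ:
  R  [+0.98472 +0.16471 -0.05647]
  R  [-0.16129 +0.98504 +0.06061]
  R  [+0.06561 -0.05058 +0.99656]
t = (-0.13566, -0.12303, +0.66946) m
tr R = 2.966330; θ = arccos((tr R − 1)/2) = 0.183752 rad = 10.528°
axis k = ((R−Rᵀ)₃₂, (R−Rᵀ)₁₃, (R−Rᵀ)₂₁) / (2 sinθ) = (-0.304275, -0.334042, -0.892095)
rvec = θ·k = (-0.055911, -0.061381, -0.163924)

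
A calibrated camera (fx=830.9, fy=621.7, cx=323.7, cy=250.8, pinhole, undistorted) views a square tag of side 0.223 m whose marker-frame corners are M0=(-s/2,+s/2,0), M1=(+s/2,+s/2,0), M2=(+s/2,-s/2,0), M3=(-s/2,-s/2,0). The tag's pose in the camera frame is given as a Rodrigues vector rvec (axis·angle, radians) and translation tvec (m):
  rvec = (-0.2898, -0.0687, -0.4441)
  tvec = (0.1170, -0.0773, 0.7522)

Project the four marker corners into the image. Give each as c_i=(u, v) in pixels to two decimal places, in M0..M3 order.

Intrinsics K: fx=830.9, fy=621.7, cx=323.7, cy=250.8
Marker side s = 0.223 m; corners in marker frame (Z=0):
  M0 = (-0.1115, +0.1115, 0)
  M1 = (+0.1115, +0.1115, 0)
  M2 = (+0.1115, -0.1115, 0)
  M3 = (-0.1115, -0.1115, 0)
rvec = (-0.2898, -0.0687, -0.4441), |rvec| = θ = 0.53472 rad = 30.637°
Rodrigues: sinθ=0.50960, 1−cosθ=0.13959; R = I + sinθ·[k]× + (1−cosθ)·[k]×²:
    [+0.90141 +0.43296 -0.00264]
    [-0.41352 +0.86271 +0.29108]
    [+0.12830 -0.26129 +0.95669]
t = (0.1170, -0.0773, 0.7522) m
M0: Pc = R·M0+t = (+0.06477, +0.06500, +0.70876); u = 830.9·(+0.06477)/0.70876 + 323.7 = 399.6287, v = 621.7·(+0.06500)/0.70876 + 250.8 = 307.8156
M1: Pc = R·M1+t = (+0.26578, -0.02721, +0.73737); u = 830.9·(+0.26578)/0.73737 + 323.7 = 623.1937, v = 621.7·(-0.02721)/0.73737 + 250.8 = 227.8546
M2: Pc = R·M2+t = (+0.16923, -0.21960, +0.79564); u = 830.9·(+0.16923)/0.79564 + 323.7 = 500.4325, v = 621.7·(-0.21960)/0.79564 + 250.8 = 79.2083
M3: Pc = R·M3+t = (-0.03178, -0.12739, +0.76703); u = 830.9·(-0.03178)/0.76703 + 323.7 = 289.2715, v = 621.7·(-0.12739)/0.76703 + 250.8 = 147.5502

c0=(399.63, 307.82) c1=(623.19, 227.85) c2=(500.43, 79.21) c3=(289.27, 147.55)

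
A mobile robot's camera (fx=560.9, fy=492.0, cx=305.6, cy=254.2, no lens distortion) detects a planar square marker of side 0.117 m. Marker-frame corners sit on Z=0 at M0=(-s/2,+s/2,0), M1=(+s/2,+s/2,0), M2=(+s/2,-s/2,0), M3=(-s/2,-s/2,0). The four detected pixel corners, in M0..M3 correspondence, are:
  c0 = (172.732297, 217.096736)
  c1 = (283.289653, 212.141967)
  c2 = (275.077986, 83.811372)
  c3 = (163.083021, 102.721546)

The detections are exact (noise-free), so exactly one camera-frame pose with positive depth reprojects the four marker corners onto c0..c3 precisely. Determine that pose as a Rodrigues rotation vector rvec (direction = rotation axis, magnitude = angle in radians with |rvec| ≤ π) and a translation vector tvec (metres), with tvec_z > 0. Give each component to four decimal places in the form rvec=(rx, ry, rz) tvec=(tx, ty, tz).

Intrinsics K: fx=560.9, fy=492.0, cx=305.6, cy=254.2
Marker side s = 0.117 m; corners in marker frame (Z=0):
  M0 = (-0.0585, +0.0585, 0)
  M1 = (+0.0585, +0.0585, 0)
  M2 = (+0.0585, -0.0585, 0)
  M3 = (-0.0585, -0.0585, 0)
Detected image corners:
  c0 = (172.732297, 217.096736) px
  c1 = (283.289653, 212.141967) px
  c2 = (275.077986, 83.811372) px
  c3 = (163.083021, 102.721546) px
Planar DLT: solve 8×8 A·h = b for H (H[2,2]=1):
  H  [+735.41764 +118.66208 +220.45576]
  H  [-249.79808 +1062.75322 +154.94620]
  H  [-0.96443 +0.18782 +1.00000]
B = K⁻¹H; ‖b₁‖=2.074436, ‖b₂‖=2.074436; λ = 2/(‖b₁‖+‖b₂‖) = 0.482059, sign → tz>0 ⇒ λ=+0.482059
r₁ = λ·B[:,0] = (+0.88535,-0.00455,-0.46491); r₂ = λ·B[:,1] = (+0.05265,+0.99450,+0.09054)
r₃ = r₁×r₂ = (+0.46194,-0.10464,+0.88072); SVD([r₁ r₂ r₃]) → R = UVᵀ:
  R  [+0.88535 +0.05265 +0.46194]
  R  [-0.00455 +0.99450 -0.10464]
  R  [-0.46491 +0.09054 +0.88072]
t = (-0.07318, -0.09725, +0.48206) m
tr R = 2.760563; θ = arccos((tr R − 1)/2) = 0.494341 rad = 28.324°
axis k = ((R−Rᵀ)₃₂, (R−Rᵀ)₁₃, (R−Rᵀ)₂₁) / (2 sinθ) = (+0.205690, +0.976759, -0.060280)
rvec = θ·k = (+0.101681, +0.482852, -0.029799)

rvec=(0.1017, 0.4829, -0.0298) tvec=(-0.0732, -0.0972, 0.4821)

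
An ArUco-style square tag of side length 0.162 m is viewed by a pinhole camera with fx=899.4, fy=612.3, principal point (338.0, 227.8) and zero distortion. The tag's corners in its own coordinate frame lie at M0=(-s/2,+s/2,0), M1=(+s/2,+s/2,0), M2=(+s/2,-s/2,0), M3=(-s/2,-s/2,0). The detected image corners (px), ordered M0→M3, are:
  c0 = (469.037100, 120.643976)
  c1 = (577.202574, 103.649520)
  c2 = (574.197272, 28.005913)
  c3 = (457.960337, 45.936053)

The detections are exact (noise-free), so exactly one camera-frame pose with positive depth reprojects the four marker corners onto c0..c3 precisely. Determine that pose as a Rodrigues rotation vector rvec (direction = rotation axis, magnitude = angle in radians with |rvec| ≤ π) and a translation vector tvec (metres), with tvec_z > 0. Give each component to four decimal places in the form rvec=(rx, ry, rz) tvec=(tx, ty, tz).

rvec=(0.5833, -0.0997, -0.2149) tvec=(0.2540, -0.3117, 1.2564)

Intrinsics K: fx=899.4, fy=612.3, cx=338.0, cy=227.8
Marker side s = 0.162 m; corners in marker frame (Z=0):
  M0 = (-0.0810, +0.0810, 0)
  M1 = (+0.0810, +0.0810, 0)
  M2 = (+0.0810, -0.0810, 0)
  M3 = (-0.0810, -0.0810, 0)
Detected image corners:
  c0 = (469.037100, 120.643976) px
  c1 = (577.202574, 103.649520) px
  c2 = (574.197272, 28.005913) px
  c3 = (457.960337, 45.936053) px
Planar DLT: solve 8×8 A·h = b for H (H[2,2]=1):
  H  [+705.18539 +273.29721 +519.84336]
  H  [-105.75445 +497.04109 +75.88755]
  H  [+0.02594 +0.44243 +1.00000]
B = K⁻¹H; ‖b₁‖=0.795922, ‖b₂‖=0.795922; λ = 2/(‖b₁‖+‖b₂‖) = 1.256404, sign → tz>0 ⇒ λ=+1.256404
r₁ = λ·B[:,0] = (+0.97285,-0.22913,+0.03259); r₂ = λ·B[:,1] = (+0.17288,+0.81309,+0.55587)
r₃ = r₁×r₂ = (-0.15386,-0.53515,+0.83063); SVD([r₁ r₂ r₃]) → R = UVᵀ:
  R  [+0.97285 +0.17288 -0.15386]
  R  [-0.22913 +0.81309 -0.53515]
  R  [+0.03259 +0.55587 +0.83063]
t = (+0.25402, -0.31172, +1.25640) m
tr R = 2.616573; θ = arccos((tr R − 1)/2) = 0.629560 rad = 36.071°
axis k = ((R−Rᵀ)₃₂, (R−Rᵀ)₁₃, (R−Rᵀ)₂₁) / (2 sinθ) = (+0.926492, -0.158337, -0.341384)
rvec = θ·k = (+0.583282, -0.099683, -0.214921)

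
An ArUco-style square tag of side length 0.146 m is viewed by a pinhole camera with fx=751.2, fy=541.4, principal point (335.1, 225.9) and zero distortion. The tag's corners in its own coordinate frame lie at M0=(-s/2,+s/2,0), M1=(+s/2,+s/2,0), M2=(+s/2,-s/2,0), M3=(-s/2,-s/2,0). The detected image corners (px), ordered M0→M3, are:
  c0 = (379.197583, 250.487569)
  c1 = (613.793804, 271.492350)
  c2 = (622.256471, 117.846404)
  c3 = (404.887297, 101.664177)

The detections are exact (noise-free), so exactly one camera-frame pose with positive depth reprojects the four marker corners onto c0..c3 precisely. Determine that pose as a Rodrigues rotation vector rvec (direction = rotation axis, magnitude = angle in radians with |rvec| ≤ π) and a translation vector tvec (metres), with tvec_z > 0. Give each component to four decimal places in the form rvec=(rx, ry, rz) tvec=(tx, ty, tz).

Intrinsics K: fx=751.2, fy=541.4, cx=335.1, cy=225.9
Marker side s = 0.146 m; corners in marker frame (Z=0):
  M0 = (-0.0730, +0.0730, 0)
  M1 = (+0.0730, +0.0730, 0)
  M2 = (+0.0730, -0.0730, 0)
  M3 = (-0.0730, -0.0730, 0)
Detected image corners:
  c0 = (379.197583, 250.487569) px
  c1 = (613.793804, 271.492350) px
  c2 = (622.256471, 117.846404) px
  c3 = (404.887297, 101.664177) px
Planar DLT: solve 8×8 A·h = b for H (H[2,2]=1):
  H  [+1468.36065 -387.14518 +504.10610]
  H  [+98.38497 +936.73984 +182.32297]
  H  [-0.15280 -0.53368 +1.00000]
B = K⁻¹H; ‖b₁‖=2.043408, ‖b₂‖=2.043408; λ = 2/(‖b₁‖+‖b₂‖) = 0.489378, sign → tz>0 ⇒ λ=+0.489378
r₁ = λ·B[:,0] = (+0.98994,+0.12013,-0.07478); r₂ = λ·B[:,1] = (-0.13571,+0.95571,-0.26117)
r₃ = r₁×r₂ = (+0.04009,+0.26869,+0.96239); SVD([r₁ r₂ r₃]) → R = UVᵀ:
  R  [+0.98994 -0.13571 +0.04009]
  R  [+0.12013 +0.95571 +0.26869]
  R  [-0.07478 -0.26117 +0.96239]
t = (+0.11010, -0.03939, +0.48938) m
tr R = 2.908035; θ = arccos((tr R − 1)/2) = 0.304431 rad = 17.443°
axis k = ((R−Rᵀ)₃₂, (R−Rᵀ)₁₃, (R−Rᵀ)₂₁) / (2 sinθ) = (-0.883841, +0.191599, +0.426750)
rvec = θ·k = (-0.269069, +0.058329, +0.129916)

rvec=(-0.2691, 0.0583, 0.1299) tvec=(0.1101, -0.0394, 0.4894)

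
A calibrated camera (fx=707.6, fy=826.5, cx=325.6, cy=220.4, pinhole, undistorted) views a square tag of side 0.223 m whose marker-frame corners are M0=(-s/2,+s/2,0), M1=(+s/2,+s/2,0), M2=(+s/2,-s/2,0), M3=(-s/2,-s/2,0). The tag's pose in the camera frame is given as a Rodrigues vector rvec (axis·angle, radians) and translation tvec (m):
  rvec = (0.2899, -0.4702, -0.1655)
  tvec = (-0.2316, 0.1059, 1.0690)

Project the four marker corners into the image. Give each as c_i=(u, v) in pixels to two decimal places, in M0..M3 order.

Intrinsics K: fx=707.6, fy=826.5, cx=325.6, cy=220.4
Marker side s = 0.223 m; corners in marker frame (Z=0):
  M0 = (-0.1115, +0.1115, 0)
  M1 = (+0.1115, +0.1115, 0)
  M2 = (+0.1115, -0.1115, 0)
  M3 = (-0.1115, -0.1115, 0)
rvec = (0.2899, -0.4702, -0.1655), |rvec| = θ = 0.57665 rad = 33.039°
Rodrigues: sinθ=0.54522, 1−cosθ=0.16170; R = I + sinθ·[k]× + (1−cosθ)·[k]×²:
    [+0.87917 +0.09019 -0.46790]
    [-0.22277 +0.94581 -0.23626]
    [+0.42124 +0.31194 +0.85162]
t = (-0.2316, 0.1059, 1.0690) m
M0: Pc = R·M0+t = (-0.31957, +0.23620, +1.05681); u = 707.6·(-0.31957)/1.05681 + 325.6 = 111.6283, v = 826.5·(+0.23620)/1.05681 + 220.4 = 405.1217
M1: Pc = R·M1+t = (-0.12352, +0.18652, +1.15075); u = 707.6·(-0.12352)/1.15075 + 325.6 = 249.6492, v = 826.5·(+0.18652)/1.15075 + 220.4 = 354.3633
M2: Pc = R·M2+t = (-0.14363, -0.02440, +1.08119); u = 707.6·(-0.14363)/1.08119 + 325.6 = 231.5994, v = 826.5·(-0.02440)/1.08119 + 220.4 = 201.7505
M3: Pc = R·M3+t = (-0.33968, +0.02528, +0.98725); u = 707.6·(-0.33968)/0.98725 + 325.6 = 82.1360, v = 826.5·(+0.02528)/0.98725 + 220.4 = 241.5643

c0=(111.63, 405.12) c1=(249.65, 354.36) c2=(231.60, 201.75) c3=(82.14, 241.56)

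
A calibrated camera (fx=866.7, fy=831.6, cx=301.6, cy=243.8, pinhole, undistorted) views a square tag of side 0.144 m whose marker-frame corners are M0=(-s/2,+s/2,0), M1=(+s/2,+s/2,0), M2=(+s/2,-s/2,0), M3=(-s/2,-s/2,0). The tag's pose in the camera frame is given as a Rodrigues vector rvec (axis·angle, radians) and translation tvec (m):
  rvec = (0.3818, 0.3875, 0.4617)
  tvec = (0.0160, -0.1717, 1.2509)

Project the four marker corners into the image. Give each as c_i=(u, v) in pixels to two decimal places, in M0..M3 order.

Intrinsics K: fx=866.7, fy=831.6, cx=301.6, cy=243.8
Marker side s = 0.144 m; corners in marker frame (Z=0):
  M0 = (-0.0720, +0.0720, 0)
  M1 = (+0.0720, +0.0720, 0)
  M2 = (+0.0720, -0.0720, 0)
  M3 = (-0.0720, -0.0720, 0)
rvec = (0.3818, 0.3875, 0.4617), |rvec| = θ = 0.71351 rad = 40.881°
Rodrigues: sinθ=0.65449, 1−cosθ=0.24393; R = I + sinθ·[k]× + (1−cosθ)·[k]×²:
    [+0.82592 -0.35262 +0.43991]
    [+0.49440 +0.82802 -0.26450]
    [-0.27099 +0.43594 +0.85821]
t = (0.0160, -0.1717, 1.2509) m
M0: Pc = R·M0+t = (-0.06885, -0.14768, +1.30180); u = 866.7·(-0.06885)/1.30180 + 301.6 = 255.7585, v = 831.6·(-0.14768)/1.30180 + 243.8 = 149.4611
M1: Pc = R·M1+t = (+0.05008, -0.07649, +1.26278); u = 866.7·(+0.05008)/1.26278 + 301.6 = 335.9702, v = 831.6·(-0.07649)/1.26278 + 243.8 = 193.4302
M2: Pc = R·M2+t = (+0.10085, -0.19572, +1.20000); u = 866.7·(+0.10085)/1.20000 + 301.6 = 374.4423, v = 831.6·(-0.19572)/1.20000 + 243.8 = 108.1658
M3: Pc = R·M3+t = (-0.01808, -0.26691, +1.23902); u = 866.7·(-0.01808)/1.23902 + 301.6 = 288.9550, v = 831.6·(-0.26691)/1.23902 + 243.8 = 64.6543

c0=(255.76, 149.46) c1=(335.97, 193.43) c2=(374.44, 108.17) c3=(288.95, 64.65)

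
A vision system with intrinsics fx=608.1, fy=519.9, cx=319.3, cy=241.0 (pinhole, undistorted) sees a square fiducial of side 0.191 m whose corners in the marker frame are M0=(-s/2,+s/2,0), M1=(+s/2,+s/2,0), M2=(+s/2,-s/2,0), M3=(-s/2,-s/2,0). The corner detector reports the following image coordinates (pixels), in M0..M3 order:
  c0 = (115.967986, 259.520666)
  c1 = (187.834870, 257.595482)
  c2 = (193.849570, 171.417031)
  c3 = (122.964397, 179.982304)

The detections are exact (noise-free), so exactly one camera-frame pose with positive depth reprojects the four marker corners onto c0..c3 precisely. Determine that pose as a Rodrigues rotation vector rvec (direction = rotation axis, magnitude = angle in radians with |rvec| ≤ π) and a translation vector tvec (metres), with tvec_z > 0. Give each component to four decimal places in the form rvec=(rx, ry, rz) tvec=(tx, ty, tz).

rvec=(-0.1367, 0.5308, -0.0046) tvec=(-0.3219, -0.0550, 1.1822)

Intrinsics K: fx=608.1, fy=519.9, cx=319.3, cy=241.0
Marker side s = 0.191 m; corners in marker frame (Z=0):
  M0 = (-0.0955, +0.0955, 0)
  M1 = (+0.0955, +0.0955, 0)
  M2 = (+0.0955, -0.0955, 0)
  M3 = (-0.0955, -0.0955, 0)
Detected image corners:
  c0 = (115.967986, 259.520666) px
  c1 = (187.834870, 257.595482) px
  c2 = (193.849570, 171.417031) px
  c3 = (122.964397, 179.982304) px
Planar DLT: solve 8×8 A·h = b for H (H[2,2]=1):
  H  [+307.48213 -51.37060 +153.73475]
  H  [-120.27089 +409.02759 +216.79697]
  H  [-0.42659 -0.11089 +1.00000]
B = K⁻¹H; ‖b₁‖=0.845858, ‖b₂‖=0.845858; λ = 2/(‖b₁‖+‖b₂‖) = 1.182231, sign → tz>0 ⇒ λ=+1.182231
r₁ = λ·B[:,0] = (+0.86260,-0.03971,-0.50433); r₂ = λ·B[:,1] = (-0.03103,+0.99088,-0.13110)
r₃ = r₁×r₂ = (+0.50494,+0.12874,+0.85350); SVD([r₁ r₂ r₃]) → R = UVᵀ:
  R  [+0.86260 -0.03103 +0.50494]
  R  [-0.03971 +0.99088 +0.12874]
  R  [-0.50433 -0.13110 +0.85350]
t = (-0.32188, -0.05504, +1.18223) m
tr R = 2.706985; θ = arccos((tr R − 1)/2) = 0.548145 rad = 31.406°
axis k = ((R−Rᵀ)₃₂, (R−Rᵀ)₁₃, (R−Rᵀ)₂₁) / (2 sinθ) = (-0.249315, +0.968387, -0.008325)
rvec = θ·k = (-0.136661, +0.530817, -0.004563)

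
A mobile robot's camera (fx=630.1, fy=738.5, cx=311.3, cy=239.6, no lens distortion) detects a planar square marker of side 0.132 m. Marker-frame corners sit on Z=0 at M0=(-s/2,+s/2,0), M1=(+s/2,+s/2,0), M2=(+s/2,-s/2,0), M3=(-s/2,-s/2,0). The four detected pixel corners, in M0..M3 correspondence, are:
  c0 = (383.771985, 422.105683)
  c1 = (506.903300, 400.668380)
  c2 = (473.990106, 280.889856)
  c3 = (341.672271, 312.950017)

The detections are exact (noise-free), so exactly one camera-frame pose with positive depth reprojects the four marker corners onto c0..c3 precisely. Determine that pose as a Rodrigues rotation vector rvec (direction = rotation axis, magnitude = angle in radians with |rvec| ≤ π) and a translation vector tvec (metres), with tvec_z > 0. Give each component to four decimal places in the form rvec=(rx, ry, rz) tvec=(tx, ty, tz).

rvec=(0.5308, 0.2816, -0.3222) tvec=(0.1149, 0.1013, 0.6357)

Intrinsics K: fx=630.1, fy=738.5, cx=311.3, cy=239.6
Marker side s = 0.132 m; corners in marker frame (Z=0):
  M0 = (-0.0660, +0.0660, 0)
  M1 = (+0.0660, +0.0660, 0)
  M2 = (+0.0660, -0.0660, 0)
  M3 = (-0.0660, -0.0660, 0)
Detected image corners:
  c0 = (383.771985, 422.105683) px
  c1 = (506.903300, 400.668380) px
  c2 = (473.990106, 280.889856) px
  c3 = (341.672271, 312.950017) px
Planar DLT: solve 8×8 A·h = b for H (H[2,2]=1):
  H  [+736.17203 +585.30333 +425.18384]
  H  [-391.57597 +1114.74511 +357.28490]
  H  [-0.53875 +0.70309 +1.00000]
B = K⁻¹H; ‖b₁‖=1.573027, ‖b₂‖=1.573027; λ = 2/(‖b₁‖+‖b₂‖) = 0.635717, sign → tz>0 ⇒ λ=+0.635717
r₁ = λ·B[:,0] = (+0.91194,-0.22596,-0.34249); r₂ = λ·B[:,1] = (+0.36970,+0.81458,+0.44696)
r₃ = r₁×r₂ = (+0.17799,-0.53423,+0.82639); SVD([r₁ r₂ r₃]) → R = UVᵀ:
  R  [+0.91194 +0.36970 +0.17799]
  R  [-0.22596 +0.81458 -0.53423]
  R  [-0.34249 +0.44696 +0.82639]
t = (+0.11490, +0.10131, +0.63572) m
tr R = 2.552916; θ = arccos((tr R − 1)/2) = 0.681771 rad = 39.063°
axis k = ((R−Rᵀ)₃₂, (R−Rᵀ)₁₃, (R−Rᵀ)₂₁) / (2 sinθ) = (+0.778514, +0.412976, -0.472616)
rvec = θ·k = (+0.530768, +0.281555, -0.322216)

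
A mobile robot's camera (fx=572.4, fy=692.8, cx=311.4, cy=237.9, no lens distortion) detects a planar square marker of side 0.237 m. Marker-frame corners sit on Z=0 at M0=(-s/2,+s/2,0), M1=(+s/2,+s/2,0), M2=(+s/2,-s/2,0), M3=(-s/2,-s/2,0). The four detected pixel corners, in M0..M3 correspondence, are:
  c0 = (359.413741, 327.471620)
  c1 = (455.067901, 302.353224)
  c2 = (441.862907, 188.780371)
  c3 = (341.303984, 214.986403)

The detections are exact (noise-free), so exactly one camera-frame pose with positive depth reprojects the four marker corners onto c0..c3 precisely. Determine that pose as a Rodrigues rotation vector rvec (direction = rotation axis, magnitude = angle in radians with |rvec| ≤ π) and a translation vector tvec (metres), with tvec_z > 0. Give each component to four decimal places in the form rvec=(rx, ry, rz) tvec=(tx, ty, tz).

Intrinsics K: fx=572.4, fy=692.8, cx=311.4, cy=237.9
Marker side s = 0.237 m; corners in marker frame (Z=0):
  M0 = (-0.1185, +0.1185, 0)
  M1 = (+0.1185, +0.1185, 0)
  M2 = (+0.1185, -0.1185, 0)
  M3 = (-0.1185, -0.1185, 0)
Detected image corners:
  c0 = (359.413741, 327.471620) px
  c1 = (455.067901, 302.353224) px
  c2 = (441.862907, 188.780371) px
  c3 = (341.303984, 214.986403) px
Planar DLT: solve 8×8 A·h = b for H (H[2,2]=1):
  H  [+416.50489 +149.86217 +399.64769]
  H  [-106.40407 +531.13554 +259.79239]
  H  [+0.00704 +0.20982 +1.00000]
B = K⁻¹H; ‖b₁‖=0.740472, ‖b₂‖=0.740472; λ = 2/(‖b₁‖+‖b₂‖) = 1.350489, sign → tz>0 ⇒ λ=+1.350489
r₁ = λ·B[:,0] = (+0.97751,-0.21068,+0.00950); r₂ = λ·B[:,1] = (+0.19942,+0.93805,+0.28336)
r₃ = r₁×r₂ = (-0.06861,-0.27510,+0.95897); SVD([r₁ r₂ r₃]) → R = UVᵀ:
  R  [+0.97751 +0.19942 -0.06861]
  R  [-0.21068 +0.93805 -0.27510]
  R  [+0.00950 +0.28336 +0.95897]
t = (+0.20821, +0.04268, +1.35049) m
tr R = 2.874524; θ = arccos((tr R − 1)/2) = 0.356105 rad = 20.403°
axis k = ((R−Rᵀ)₃₂, (R−Rᵀ)₁₃, (R−Rᵀ)₂₁) / (2 sinθ) = (+0.800944, -0.112034, -0.588164)
rvec = θ·k = (+0.285220, -0.039896, -0.209448)

rvec=(0.2852, -0.0399, -0.2094) tvec=(0.2082, 0.0427, 1.3505)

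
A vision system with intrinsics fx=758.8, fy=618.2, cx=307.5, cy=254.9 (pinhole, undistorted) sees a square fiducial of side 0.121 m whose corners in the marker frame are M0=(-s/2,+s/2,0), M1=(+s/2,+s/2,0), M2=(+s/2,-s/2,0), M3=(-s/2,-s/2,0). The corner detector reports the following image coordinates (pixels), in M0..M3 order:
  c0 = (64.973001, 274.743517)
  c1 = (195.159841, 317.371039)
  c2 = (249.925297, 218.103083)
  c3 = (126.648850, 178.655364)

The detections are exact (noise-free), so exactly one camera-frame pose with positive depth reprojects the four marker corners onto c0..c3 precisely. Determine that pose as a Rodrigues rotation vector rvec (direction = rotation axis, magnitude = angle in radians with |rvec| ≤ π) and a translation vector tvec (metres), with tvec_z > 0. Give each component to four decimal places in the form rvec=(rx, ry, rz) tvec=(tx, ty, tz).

rvec=(-0.3319, -0.0178, 0.3794) tvec=(-0.1300, -0.0099, 0.6675)

Intrinsics K: fx=758.8, fy=618.2, cx=307.5, cy=254.9
Marker side s = 0.121 m; corners in marker frame (Z=0):
  M0 = (-0.0605, +0.0605, 0)
  M1 = (+0.0605, +0.0605, 0)
  M2 = (+0.0605, -0.0605, 0)
  M3 = (-0.0605, -0.0605, 0)
Detected image corners:
  c0 = (64.973001, 274.743517) px
  c1 = (195.159841, 317.371039) px
  c2 = (249.925297, 218.103083) px
  c3 = (126.648850, 178.655364) px
Planar DLT: solve 8×8 A·h = b for H (H[2,2]=1):
  H  [+1035.90192 -557.89563 +159.76832]
  H  [+322.25324 +688.20805 +245.71307]
  H  [-0.06682 -0.48134 +1.00000]
B = K⁻¹H; ‖b₁‖=1.498021, ‖b₂‖=1.498021; λ = 2/(‖b₁‖+‖b₂‖) = 0.667548, sign → tz>0 ⇒ λ=+0.667548
r₁ = λ·B[:,0] = (+0.92940,+0.36637,-0.04460); r₂ = λ·B[:,1] = (-0.36059,+0.87563,-0.32132)
r₃ = r₁×r₂ = (-0.07866,+0.31471,+0.94592); SVD([r₁ r₂ r₃]) → R = UVᵀ:
  R  [+0.92940 -0.36059 -0.07866]
  R  [+0.36637 +0.87563 +0.31471]
  R  [-0.04460 -0.32132 +0.94592]
t = (-0.12997, -0.00992, +0.66755) m
tr R = 2.750953; θ = arccos((tr R − 1)/2) = 0.504376 rad = 28.899°
axis k = ((R−Rᵀ)₃₂, (R−Rᵀ)₁₃, (R−Rᵀ)₂₁) / (2 sinθ) = (-0.658061, -0.035242, +0.752140)
rvec = θ·k = (-0.331910, -0.017775, +0.379361)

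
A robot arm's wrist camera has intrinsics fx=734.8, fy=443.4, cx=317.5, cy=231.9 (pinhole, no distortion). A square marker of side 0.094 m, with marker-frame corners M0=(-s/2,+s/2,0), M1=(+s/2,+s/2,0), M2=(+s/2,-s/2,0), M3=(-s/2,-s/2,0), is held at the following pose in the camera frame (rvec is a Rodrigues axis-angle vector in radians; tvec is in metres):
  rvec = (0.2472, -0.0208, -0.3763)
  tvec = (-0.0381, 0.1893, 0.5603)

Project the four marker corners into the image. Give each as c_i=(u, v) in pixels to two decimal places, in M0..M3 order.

c0=(234.33, 424.48) c1=(346.60, 398.54) c2=(302.26, 336.96) c3=(185.54, 364.25)

Intrinsics K: fx=734.8, fy=443.4, cx=317.5, cy=231.9
Marker side s = 0.094 m; corners in marker frame (Z=0):
  M0 = (-0.0470, +0.0470, 0)
  M1 = (+0.0470, +0.0470, 0)
  M2 = (+0.0470, -0.0470, 0)
  M3 = (-0.0470, -0.0470, 0)
rvec = (0.2472, -0.0208, -0.3763), |rvec| = θ = 0.45071 rad = 25.824°
Rodrigues: sinθ=0.43561, 1−cosθ=0.09986; R = I + sinθ·[k]× + (1−cosθ)·[k]×²:
    [+0.93018 +0.36116 -0.06583]
    [-0.36622 +0.90035 -0.23507]
    [-0.02563 +0.24276 +0.96975]
t = (-0.0381, 0.1893, 0.5603) m
M0: Pc = R·M0+t = (-0.06484, +0.24883, +0.57291); u = 734.8·(-0.06484)/0.57291 + 317.5 = 234.3336, v = 443.4·(+0.24883)/0.57291 + 231.9 = 424.4778
M1: Pc = R·M1+t = (+0.02259, +0.21440, +0.57051); u = 734.8·(+0.02259)/0.57051 + 317.5 = 346.5992, v = 443.4·(+0.21440)/0.57051 + 231.9 = 398.5362
M2: Pc = R·M2+t = (-0.01136, +0.12977, +0.54769); u = 734.8·(-0.01136)/0.54769 + 317.5 = 302.2640, v = 443.4·(+0.12977)/0.54769 + 231.9 = 336.9614
M3: Pc = R·M3+t = (-0.09879, +0.16420, +0.55009); u = 734.8·(-0.09879)/0.55009 + 317.5 = 185.5354, v = 443.4·(+0.16420)/0.55009 + 231.9 = 364.2489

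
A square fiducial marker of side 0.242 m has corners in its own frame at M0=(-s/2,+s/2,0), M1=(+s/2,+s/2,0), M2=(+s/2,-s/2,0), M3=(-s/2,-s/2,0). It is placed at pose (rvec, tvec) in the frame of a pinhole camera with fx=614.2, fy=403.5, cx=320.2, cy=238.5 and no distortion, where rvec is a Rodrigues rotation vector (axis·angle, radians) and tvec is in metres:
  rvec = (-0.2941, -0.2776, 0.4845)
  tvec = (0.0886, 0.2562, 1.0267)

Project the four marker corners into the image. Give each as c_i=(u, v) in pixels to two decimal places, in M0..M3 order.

c0=(279.24, 363.77) c1=(406.26, 405.72) c2=(456.10, 317.50) c3=(341.29, 274.96)

Intrinsics K: fx=614.2, fy=403.5, cx=320.2, cy=238.5
Marker side s = 0.242 m; corners in marker frame (Z=0):
  M0 = (-0.1210, +0.1210, 0)
  M1 = (+0.1210, +0.1210, 0)
  M2 = (+0.1210, -0.1210, 0)
  M3 = (-0.1210, -0.1210, 0)
rvec = (-0.2941, -0.2776, 0.4845), |rvec| = θ = 0.63111 rad = 36.160°
Rodrigues: sinθ=0.59004, 1−cosθ=0.19263; R = I + sinθ·[k]× + (1−cosθ)·[k]×²:
    [+0.84921 -0.41349 -0.32845]
    [+0.49246 +0.84464 +0.20992]
    [+0.19062 -0.34001 +0.92090]
t = (0.0886, 0.2562, 1.0267) m
M0: Pc = R·M0+t = (-0.06419, +0.29881, +0.96249); u = 614.2·(-0.06419)/0.96249 + 320.2 = 279.2408, v = 403.5·(+0.29881)/0.96249 + 238.5 = 363.7701
M1: Pc = R·M1+t = (+0.14132, +0.41799, +1.00862); u = 614.2·(+0.14132)/1.00862 + 320.2 = 406.2576, v = 403.5·(+0.41799)/1.00862 + 238.5 = 405.7164
M2: Pc = R·M2+t = (+0.24139, +0.21359, +1.09091); u = 614.2·(+0.24139)/1.09091 + 320.2 = 456.1046, v = 403.5·(+0.21359)/1.09091 + 238.5 = 317.5001
M3: Pc = R·M3+t = (+0.03588, +0.09441, +1.04478); u = 614.2·(+0.03588)/1.04478 + 320.2 = 341.2920, v = 403.5·(+0.09441)/1.04478 + 238.5 = 274.9622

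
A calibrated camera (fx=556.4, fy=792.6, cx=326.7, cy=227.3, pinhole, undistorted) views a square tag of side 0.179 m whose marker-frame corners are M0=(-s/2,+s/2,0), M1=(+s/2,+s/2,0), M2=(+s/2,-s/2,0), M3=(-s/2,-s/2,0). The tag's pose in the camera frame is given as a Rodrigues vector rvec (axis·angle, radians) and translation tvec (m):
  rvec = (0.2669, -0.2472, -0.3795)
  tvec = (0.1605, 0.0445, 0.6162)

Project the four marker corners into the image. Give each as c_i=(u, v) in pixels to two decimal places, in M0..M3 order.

c0=(423.97, 429.61) c1=(554.87, 334.55) c2=(520.89, 134.57) c3=(375.71, 226.91)

Intrinsics K: fx=556.4, fy=792.6, cx=326.7, cy=227.3
Marker side s = 0.179 m; corners in marker frame (Z=0):
  M0 = (-0.0895, +0.0895, 0)
  M1 = (+0.0895, +0.0895, 0)
  M2 = (+0.0895, -0.0895, 0)
  M3 = (-0.0895, -0.0895, 0)
rvec = (0.2669, -0.2472, -0.3795), |rvec| = θ = 0.52570 rad = 30.121°
Rodrigues: sinθ=0.50182, 1−cosθ=0.13503; R = I + sinθ·[k]× + (1−cosθ)·[k]×²:
    [+0.89978 +0.33002 -0.28546]
    [-0.39450 +0.89483 -0.20894]
    [+0.18648 +0.30061 +0.93534]
t = (0.1605, 0.0445, 0.6162) m
M0: Pc = R·M0+t = (+0.10951, +0.15989, +0.62641); u = 556.4·(+0.10951)/0.62641 + 326.7 = 423.9675, v = 792.6·(+0.15989)/0.62641 + 227.3 = 429.6139
M1: Pc = R·M1+t = (+0.27057, +0.08928, +0.65979); u = 556.4·(+0.27057)/0.65979 + 326.7 = 554.8672, v = 792.6·(+0.08928)/0.65979 + 227.3 = 334.5502
M2: Pc = R·M2+t = (+0.21149, -0.07089, +0.60599); u = 556.4·(+0.21149)/0.60599 + 326.7 = 520.8872, v = 792.6·(-0.07089)/0.60599 + 227.3 = 134.5734
M3: Pc = R·M3+t = (+0.05043, -0.00028, +0.57261); u = 556.4·(+0.05043)/0.57261 + 326.7 = 375.7056, v = 792.6·(-0.00028)/0.57261 + 227.3 = 226.9128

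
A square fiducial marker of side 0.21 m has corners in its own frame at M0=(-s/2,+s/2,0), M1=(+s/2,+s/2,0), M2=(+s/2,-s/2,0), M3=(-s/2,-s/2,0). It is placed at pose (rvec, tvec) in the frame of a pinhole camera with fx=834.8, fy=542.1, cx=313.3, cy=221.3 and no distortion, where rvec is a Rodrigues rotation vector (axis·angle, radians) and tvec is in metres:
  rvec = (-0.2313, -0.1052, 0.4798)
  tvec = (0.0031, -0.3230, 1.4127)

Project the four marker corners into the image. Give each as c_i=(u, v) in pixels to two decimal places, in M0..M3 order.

c0=(231.02, 110.81) c1=(342.72, 149.89) c2=(395.69, 84.47) c3=(288.35, 46.35)

Intrinsics K: fx=834.8, fy=542.1, cx=313.3, cy=221.3
Marker side s = 0.21 m; corners in marker frame (Z=0):
  M0 = (-0.1050, +0.1050, 0)
  M1 = (+0.1050, +0.1050, 0)
  M2 = (+0.1050, -0.1050, 0)
  M3 = (-0.1050, -0.1050, 0)
rvec = (-0.2313, -0.1052, 0.4798), |rvec| = θ = 0.54293 rad = 31.108°
Rodrigues: sinθ=0.51665, 1−cosθ=0.14380; R = I + sinθ·[k]× + (1−cosθ)·[k]×²:
    [+0.88230 -0.44470 -0.15425]
    [+0.46844 +0.86160 +0.19548]
    [+0.04597 -0.24473 +0.96850]
t = (0.0031, -0.3230, 1.4127) m
M0: Pc = R·M0+t = (-0.13623, -0.28172, +1.38218); u = 834.8·(-0.13623)/1.38218 + 313.3 = 231.0175, v = 542.1·(-0.28172)/1.38218 + 221.3 = 110.8078
M1: Pc = R·M1+t = (+0.04905, -0.18335, +1.39183); u = 834.8·(+0.04905)/1.39183 + 313.3 = 342.7179, v = 542.1·(-0.18335)/1.39183 + 221.3 = 149.8892
M2: Pc = R·M2+t = (+0.14243, -0.36428, +1.44322); u = 834.8·(+0.14243)/1.44322 + 313.3 = 395.6883, v = 542.1·(-0.36428)/1.44322 + 221.3 = 84.4696
M3: Pc = R·M3+t = (-0.04285, -0.46265, +1.43357); u = 834.8·(-0.04285)/1.43357 + 313.3 = 288.3490, v = 542.1·(-0.46265)/1.43357 + 221.3 = 46.3487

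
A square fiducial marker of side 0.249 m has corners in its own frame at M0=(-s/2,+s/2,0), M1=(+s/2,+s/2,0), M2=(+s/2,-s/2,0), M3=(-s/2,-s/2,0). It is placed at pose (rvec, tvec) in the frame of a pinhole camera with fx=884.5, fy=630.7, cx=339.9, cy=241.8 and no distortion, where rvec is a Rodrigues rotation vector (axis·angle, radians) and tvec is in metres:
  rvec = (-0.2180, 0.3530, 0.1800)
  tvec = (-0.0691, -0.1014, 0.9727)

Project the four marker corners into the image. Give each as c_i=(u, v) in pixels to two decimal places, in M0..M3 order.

Intrinsics K: fx=884.5, fy=630.7, cx=339.9, cy=241.8
Marker side s = 0.249 m; corners in marker frame (Z=0):
  M0 = (-0.1245, +0.1245, 0)
  M1 = (+0.1245, +0.1245, 0)
  M2 = (+0.1245, -0.1245, 0)
  M3 = (-0.1245, -0.1245, 0)
rvec = (-0.2180, 0.3530, 0.1800), |rvec| = θ = 0.45225 rad = 25.912°
Rodrigues: sinθ=0.43699, 1−cosθ=0.10054; R = I + sinθ·[k]× + (1−cosθ)·[k]×²:
    [+0.92282 -0.21175 +0.32180]
    [+0.13610 +0.96071 +0.24188]
    [-0.36038 -0.17941 +0.91539]
t = (-0.0691, -0.1014, 0.9727) m
M0: Pc = R·M0+t = (-0.21035, +0.00126, +0.99523); u = 884.5·(-0.21035)/0.99523 + 339.9 = 152.9495, v = 630.7·(+0.00126)/0.99523 + 241.8 = 242.6013
M1: Pc = R·M1+t = (+0.01943, +0.03515, +0.90550); u = 884.5·(+0.01943)/0.90550 + 339.9 = 358.8780, v = 630.7·(+0.03515)/0.90550 + 241.8 = 266.2853
M2: Pc = R·M2+t = (+0.07215, -0.20406, +0.95017); u = 884.5·(+0.07215)/0.95017 + 339.9 = 407.0679, v = 630.7·(-0.20406)/0.95017 + 241.8 = 106.3469
M3: Pc = R·M3+t = (-0.15763, -0.23795, +1.03990); u = 884.5·(-0.15763)/1.03990 + 339.9 = 205.8276, v = 630.7·(-0.23795)/1.03990 + 241.8 = 97.4816

c0=(152.95, 242.60) c1=(358.88, 266.29) c2=(407.07, 106.35) c3=(205.83, 97.48)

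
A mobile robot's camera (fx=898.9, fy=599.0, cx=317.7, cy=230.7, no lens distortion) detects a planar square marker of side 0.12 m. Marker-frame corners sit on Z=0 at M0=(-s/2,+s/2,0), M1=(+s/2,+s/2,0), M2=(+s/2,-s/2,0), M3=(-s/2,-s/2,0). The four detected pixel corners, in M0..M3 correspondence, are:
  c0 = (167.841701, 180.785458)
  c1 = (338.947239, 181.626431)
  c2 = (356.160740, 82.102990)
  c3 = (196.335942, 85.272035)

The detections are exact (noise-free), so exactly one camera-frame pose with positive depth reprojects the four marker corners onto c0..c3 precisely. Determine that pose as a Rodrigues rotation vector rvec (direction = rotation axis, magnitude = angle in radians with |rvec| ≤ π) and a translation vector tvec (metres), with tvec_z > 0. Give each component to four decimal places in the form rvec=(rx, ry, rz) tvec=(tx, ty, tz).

rvec=(-0.4093, 0.2133, 0.0707) tvec=(-0.0379, -0.1049, 0.6281)

Intrinsics K: fx=898.9, fy=599.0, cx=317.7, cy=230.7
Marker side s = 0.12 m; corners in marker frame (Z=0):
  M0 = (-0.0600, +0.0600, 0)
  M1 = (+0.0600, +0.0600, 0)
  M2 = (+0.0600, -0.0600, 0)
  M3 = (-0.0600, -0.0600, 0)
Detected image corners:
  c0 = (167.841701, 180.785458) px
  c1 = (338.947239, 181.626431) px
  c2 = (356.160740, 82.102990) px
  c3 = (196.335942, 85.272035) px
Planar DLT: solve 8×8 A·h = b for H (H[2,2]=1):
  H  [+1284.44226 -354.69278 +263.50654]
  H  [-56.67871 +730.65213 +130.65541]
  H  [-0.35003 -0.61648 +1.00000]
B = K⁻¹H; ‖b₁‖=1.592091, ‖b₂‖=1.592091; λ = 2/(‖b₁‖+‖b₂‖) = 0.628105, sign → tz>0 ⇒ λ=+0.628105
r₁ = λ·B[:,0] = (+0.97521,+0.02524,-0.21986); r₂ = λ·B[:,1] = (-0.11099,+0.91529,-0.38721)
r₃ = r₁×r₂ = (+0.19146,+0.40201,+0.89539); SVD([r₁ r₂ r₃]) → R = UVᵀ:
  R  [+0.97521 -0.11099 +0.19146]
  R  [+0.02524 +0.91529 +0.40201]
  R  [-0.21986 -0.38721 +0.89539]
t = (-0.03787, -0.10491, +0.62810) m
tr R = 2.785885; θ = arccos((tr R − 1)/2) = 0.466957 rad = 26.755°
axis k = ((R−Rᵀ)₃₂, (R−Rᵀ)₁₃, (R−Rᵀ)₂₁) / (2 sinθ) = (-0.876586, +0.456840, +0.151310)
rvec = θ·k = (-0.409328, +0.213325, +0.070655)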